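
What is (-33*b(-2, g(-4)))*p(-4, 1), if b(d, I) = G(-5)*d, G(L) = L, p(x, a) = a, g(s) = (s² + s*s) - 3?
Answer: -330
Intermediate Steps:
g(s) = -3 + 2*s² (g(s) = (s² + s²) - 3 = 2*s² - 3 = -3 + 2*s²)
b(d, I) = -5*d
(-33*b(-2, g(-4)))*p(-4, 1) = -(-165)*(-2)*1 = -33*10*1 = -330*1 = -330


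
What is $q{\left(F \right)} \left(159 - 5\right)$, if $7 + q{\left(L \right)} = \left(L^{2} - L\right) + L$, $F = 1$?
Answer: $-924$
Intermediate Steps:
$q{\left(L \right)} = -7 + L^{2}$ ($q{\left(L \right)} = -7 + \left(\left(L^{2} - L\right) + L\right) = -7 + L^{2}$)
$q{\left(F \right)} \left(159 - 5\right) = \left(-7 + 1^{2}\right) \left(159 - 5\right) = \left(-7 + 1\right) 154 = \left(-6\right) 154 = -924$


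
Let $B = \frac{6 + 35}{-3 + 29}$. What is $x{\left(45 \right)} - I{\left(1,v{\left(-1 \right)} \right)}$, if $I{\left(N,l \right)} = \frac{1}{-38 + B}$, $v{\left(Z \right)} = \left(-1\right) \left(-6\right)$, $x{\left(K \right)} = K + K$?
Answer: $\frac{85256}{947} \approx 90.027$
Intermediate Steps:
$x{\left(K \right)} = 2 K$
$v{\left(Z \right)} = 6$
$B = \frac{41}{26} \approx 1.5769$
$I{\left(N,l \right)} = - \frac{26}{947}$ ($I{\left(N,l \right)} = \frac{1}{-38 + \frac{41}{26}} = \frac{1}{- \frac{947}{26}} = - \frac{26}{947}$)
$x{\left(45 \right)} - I{\left(1,v{\left(-1 \right)} \right)} = 2 \cdot 45 - - \frac{26}{947} = 90 + \frac{26}{947} = \frac{85256}{947}$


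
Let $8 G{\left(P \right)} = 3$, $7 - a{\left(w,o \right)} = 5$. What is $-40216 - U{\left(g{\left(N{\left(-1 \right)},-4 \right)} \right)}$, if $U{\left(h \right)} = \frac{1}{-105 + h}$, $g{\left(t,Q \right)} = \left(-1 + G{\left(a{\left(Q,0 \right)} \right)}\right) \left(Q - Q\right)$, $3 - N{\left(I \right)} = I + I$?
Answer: $- \frac{4222679}{105} \approx -40216.0$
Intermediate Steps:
$N{\left(I \right)} = 3 - 2 I$ ($N{\left(I \right)} = 3 - \left(I + I\right) = 3 - 2 I$)
$a{\left(w,o \right)} = 2$ ($a{\left(w,o \right)} = 7 - 5 = 2$)
$G{\left(P \right)} = \frac{3}{8}$ ($G{\left(P \right)} = \frac{1}{8} \cdot 3 = \frac{3}{8}$)
$g{\left(t,Q \right)} = 0$ ($g{\left(t,Q \right)} = \left(-1 + \frac{3}{8}\right) \left(Q - Q\right) = \left(- \frac{5}{8}\right) 0 = 0$)
$-40216 - U{\left(g{\left(N{\left(-1 \right)},-4 \right)} \right)} = -40216 - \frac{1}{-105 + 0} = -40216 - \frac{1}{-105} = -40216 - - \frac{1}{105} = -40216 + \frac{1}{105} = - \frac{4222679}{105}$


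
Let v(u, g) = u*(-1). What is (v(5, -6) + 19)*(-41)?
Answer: -574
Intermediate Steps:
v(u, g) = -u
(v(5, -6) + 19)*(-41) = (-1*5 + 19)*(-41) = (-5 + 19)*(-41) = 14*(-41) = -574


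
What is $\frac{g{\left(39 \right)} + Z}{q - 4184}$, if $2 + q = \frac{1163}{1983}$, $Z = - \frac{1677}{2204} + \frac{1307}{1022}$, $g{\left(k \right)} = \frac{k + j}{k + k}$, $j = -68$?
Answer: $- \frac{169765291}{4860678768764} \approx -3.4926 \cdot 10^{-5}$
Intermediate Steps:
$g{\left(k \right)} = \frac{-68 + k}{2 k}$ ($g{\left(k \right)} = \frac{k - 68}{k + k} = \frac{-68 + k}{2 k}$)
$Z = \frac{583367}{1126244}$ ($Z = \left(-1677\right) \frac{1}{2204} + 1307 \cdot \frac{1}{1022} = - \frac{1677}{2204} + \frac{1307}{1022} = \frac{583367}{1126244} \approx 0.51798$)
$q = - \frac{2803}{1983}$ ($q = -2 + \frac{1163}{1983} = - \frac{2803}{1983} \approx -1.4135$)
$\frac{g{\left(39 \right)} + Z}{q - 4184} = \frac{\frac{-68 + 39}{2 \cdot 39} + \frac{583367}{1126244}}{- \frac{2803}{1983} - 4184} = \frac{\frac{1}{2} \cdot \frac{1}{39} \left(-29\right) + \frac{583367}{1126244}}{- \frac{8299675}{1983}} = \left(- \frac{29}{78} + \frac{583367}{1126244}\right) \left(- \frac{1983}{8299675}\right) = \frac{6420775}{43923516} \left(- \frac{1983}{8299675}\right) = - \frac{169765291}{4860678768764}$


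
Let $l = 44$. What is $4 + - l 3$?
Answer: $-128$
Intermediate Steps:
$4 + - l 3 = 4 + \left(-1\right) 44 \cdot 3 = 4 - 132 = -128$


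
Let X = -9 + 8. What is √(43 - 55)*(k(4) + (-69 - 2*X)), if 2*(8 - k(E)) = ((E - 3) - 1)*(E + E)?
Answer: -118*I*√3 ≈ -204.38*I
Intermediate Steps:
X = -1
k(E) = 8 - E*(-4 + E) (k(E) = 8 - ((E - 3) - 1)*(E + E)/2 = 8 - ((-3 + E) - 1)*2*E/2 = 8 - (-4 + E)*2*E/2 = 8 - E*(-4 + E))
√(43 - 55)*(k(4) + (-69 - 2*X)) = √(43 - 55)*((8 - 1*4² + 4*4) + (-69 - 2*(-1))) = √(-12)*((8 - 1*16 + 16) + (-69 - 1*(-2))) = (2*I*√3)*((8 - 16 + 16) + (-69 + 2)) = (2*I*√3)*(8 - 67) = (2*I*√3)*(-59) = -118*I*√3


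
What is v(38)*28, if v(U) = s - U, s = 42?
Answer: 112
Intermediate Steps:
v(U) = 42 - U
v(38)*28 = (42 - 1*38)*28 = (42 - 38)*28 = 4*28 = 112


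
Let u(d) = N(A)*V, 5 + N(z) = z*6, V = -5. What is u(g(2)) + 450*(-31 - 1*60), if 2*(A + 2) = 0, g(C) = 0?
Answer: -40865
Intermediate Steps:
A = -2 (A = -2 + (½)*0 = -2 + 0 = -2)
N(z) = -5 + 6*z (N(z) = -5 + z*6 = -5 + 6*z)
u(d) = 85 (u(d) = (-5 + 6*(-2))*(-5) = (-5 - 12)*(-5) = -17*(-5) = 85)
u(g(2)) + 450*(-31 - 1*60) = 85 + 450*(-31 - 1*60) = 85 + 450*(-31 - 60) = 85 + 450*(-91) = 85 - 40950 = -40865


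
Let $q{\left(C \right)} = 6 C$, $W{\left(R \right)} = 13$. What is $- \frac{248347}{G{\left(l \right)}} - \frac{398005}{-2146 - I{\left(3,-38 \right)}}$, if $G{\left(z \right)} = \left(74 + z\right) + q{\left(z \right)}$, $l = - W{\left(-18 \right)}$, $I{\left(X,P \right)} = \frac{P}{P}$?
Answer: $\frac{539967094}{36499} \approx 14794.0$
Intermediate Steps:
$I{\left(X,P \right)} = 1$
$l = -13$ ($l = \left(-1\right) 13 = -13$)
$G{\left(z \right)} = 74 + 7 z$ ($G{\left(z \right)} = \left(74 + z\right) + 6 z = 74 + 7 z$)
$- \frac{248347}{G{\left(l \right)}} - \frac{398005}{-2146 - I{\left(3,-38 \right)}} = - \frac{248347}{74 + 7 \left(-13\right)} - \frac{398005}{-2146 - 1} = - \frac{248347}{74 - 91} - \frac{398005}{-2146 - 1} = - \frac{248347}{-17} - \frac{398005}{-2147} = \left(-248347\right) \left(- \frac{1}{17}\right) - - \frac{398005}{2147} = \frac{248347}{17} + \frac{398005}{2147} = \frac{539967094}{36499}$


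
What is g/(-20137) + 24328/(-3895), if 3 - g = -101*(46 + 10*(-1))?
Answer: -504066841/78433615 ≈ -6.4267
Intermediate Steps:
g = 3639 (g = 3 - (-101)*(46 + 10*(-1)) = 3 - (-101)*(46 - 10) = 3 - (-101)*36 = 3 - 1*(-3636) = 3 + 3636 = 3639)
g/(-20137) + 24328/(-3895) = 3639/(-20137) + 24328/(-3895) = 3639*(-1/20137) + 24328*(-1/3895) = -3639/20137 - 24328/3895 = -504066841/78433615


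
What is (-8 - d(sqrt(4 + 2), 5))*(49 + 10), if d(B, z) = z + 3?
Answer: -944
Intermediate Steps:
d(B, z) = 3 + z
(-8 - d(sqrt(4 + 2), 5))*(49 + 10) = (-8 - (3 + 5))*(49 + 10) = (-8 - 1*8)*59 = (-8 - 8)*59 = -16*59 = -944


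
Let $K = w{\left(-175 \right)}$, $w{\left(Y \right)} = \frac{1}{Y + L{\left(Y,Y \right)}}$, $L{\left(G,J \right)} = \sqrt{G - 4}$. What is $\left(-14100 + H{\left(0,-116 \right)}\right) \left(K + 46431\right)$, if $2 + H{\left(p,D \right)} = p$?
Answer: $- \frac{10084765720799}{15402} + \frac{7051 i \sqrt{179}}{15402} \approx -6.5477 \cdot 10^{8} + 6.1249 i$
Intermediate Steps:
$L{\left(G,J \right)} = \sqrt{-4 + G}$
$w{\left(Y \right)} = \frac{1}{Y + \sqrt{-4 + Y}}$
$H{\left(p,D \right)} = -2 + p$
$K = \frac{1}{-175 + i \sqrt{179}}$ ($K = \frac{1}{-175 + \sqrt{-4 - 175}} = \frac{1}{-175 + \sqrt{-179}} = \frac{1}{-175 + i \sqrt{179}} \approx -0.0056811 - 0.00043433 i$)
$\left(-14100 + H{\left(0,-116 \right)}\right) \left(K + 46431\right) = \left(-14100 + \left(-2 + 0\right)\right) \left(\left(- \frac{175}{30804} - \frac{i \sqrt{179}}{30804}\right) + 46431\right) = \left(-14100 - 2\right) \left(\frac{1430260349}{30804} - \frac{i \sqrt{179}}{30804}\right) = - 14102 \left(\frac{1430260349}{30804} - \frac{i \sqrt{179}}{30804}\right) = - \frac{10084765720799}{15402} + \frac{7051 i \sqrt{179}}{15402}$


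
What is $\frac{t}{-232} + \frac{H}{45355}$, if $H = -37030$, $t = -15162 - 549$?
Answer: $\frac{140796289}{2104472} \approx 66.903$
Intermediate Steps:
$t = -15711$
$\frac{t}{-232} + \frac{H}{45355} = - \frac{15711}{-232} - \frac{37030}{45355} = \left(-15711\right) \left(- \frac{1}{232}\right) - \frac{7406}{9071} = \frac{15711}{232} - \frac{7406}{9071} = \frac{140796289}{2104472}$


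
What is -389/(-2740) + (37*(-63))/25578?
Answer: 28277/556220 ≈ 0.050838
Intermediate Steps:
-389/(-2740) + (37*(-63))/25578 = -389*(-1/2740) - 2331*1/25578 = 389/2740 - 37/406 = 28277/556220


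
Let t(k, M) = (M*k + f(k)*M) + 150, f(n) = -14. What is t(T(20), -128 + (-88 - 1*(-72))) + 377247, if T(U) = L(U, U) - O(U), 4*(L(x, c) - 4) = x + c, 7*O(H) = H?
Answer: 2644659/7 ≈ 3.7781e+5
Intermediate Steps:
O(H) = H/7
L(x, c) = 4 + c/4 + x/4 (L(x, c) = 4 + (x + c)/4 = 4 + (c + x)/4 = 4 + (c/4 + x/4) = 4 + c/4 + x/4)
T(U) = 4 + 5*U/14 (T(U) = (4 + U/4 + U/4) - U/7 = (4 + U/2) - U/7 = 4 + 5*U/14)
t(k, M) = 150 - 14*M + M*k (t(k, M) = (M*k - 14*M) + 150 = (-14*M + M*k) + 150 = 150 - 14*M + M*k)
t(T(20), -128 + (-88 - 1*(-72))) + 377247 = (150 - 14*(-128 + (-88 - 1*(-72))) + (-128 + (-88 - 1*(-72)))*(4 + (5/14)*20)) + 377247 = (150 - 14*(-128 + (-88 + 72)) + (-128 + (-88 + 72))*(4 + 50/7)) + 377247 = (150 - 14*(-128 - 16) + (-128 - 16)*(78/7)) + 377247 = (150 - 14*(-144) - 144*78/7) + 377247 = (150 + 2016 - 11232/7) + 377247 = 3930/7 + 377247 = 2644659/7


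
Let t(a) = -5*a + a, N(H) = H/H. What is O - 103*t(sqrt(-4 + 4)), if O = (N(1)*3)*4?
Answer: 12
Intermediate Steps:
N(H) = 1
O = 12 (O = (1*3)*4 = 3*4 = 12)
t(a) = -4*a
O - 103*t(sqrt(-4 + 4)) = 12 - (-412)*sqrt(-4 + 4) = 12 - (-412)*sqrt(0) = 12 - (-412)*0 = 12 - 103*0 = 12 + 0 = 12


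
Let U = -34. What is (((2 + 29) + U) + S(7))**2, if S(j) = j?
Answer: 16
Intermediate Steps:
(((2 + 29) + U) + S(7))**2 = (((2 + 29) - 34) + 7)**2 = ((31 - 34) + 7)**2 = (-3 + 7)**2 = 4**2 = 16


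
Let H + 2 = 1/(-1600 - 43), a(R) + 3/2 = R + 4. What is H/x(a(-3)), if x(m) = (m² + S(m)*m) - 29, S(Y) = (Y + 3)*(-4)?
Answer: 692/8215 ≈ 0.084236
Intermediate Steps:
a(R) = 5/2 + R (a(R) = -3/2 + (R + 4) = -3/2 + (4 + R) = 5/2 + R)
H = -3287/1643 (H = -2 + 1/(-1600 - 43) = -2 + 1/(-1643) = -2 - 1/1643 = -3287/1643 ≈ -2.0006)
S(Y) = -12 - 4*Y (S(Y) = (3 + Y)*(-4) = -12 - 4*Y)
x(m) = -29 + m² + m*(-12 - 4*m) (x(m) = (m² + (-12 - 4*m)*m) - 29 = (m² + m*(-12 - 4*m)) - 29 = -29 + m² + m*(-12 - 4*m))
H/x(a(-3)) = -3287/(1643*(-29 + (5/2 - 3)² - 4*(5/2 - 3)*(3 + (5/2 - 3)))) = -3287/(1643*(-29 + (-½)² - 4*(-½)*(3 - ½))) = -3287/(1643*(-29 + ¼ - 4*(-½)*5/2)) = -3287/(1643*(-29 + ¼ + 5)) = -3287/(1643*(-95/4)) = -3287/1643*(-4/95) = 692/8215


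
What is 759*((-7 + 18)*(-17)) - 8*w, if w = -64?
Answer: -141421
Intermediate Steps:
759*((-7 + 18)*(-17)) - 8*w = 759*((-7 + 18)*(-17)) - 8*(-64) = 759*(11*(-17)) + 512 = 759*(-187) + 512 = -141933 + 512 = -141421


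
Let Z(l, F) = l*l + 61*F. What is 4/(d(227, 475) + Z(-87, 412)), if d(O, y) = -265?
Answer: 1/8109 ≈ 0.00012332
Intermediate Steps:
Z(l, F) = l² + 61*F
4/(d(227, 475) + Z(-87, 412)) = 4/(-265 + ((-87)² + 61*412)) = 4/(-265 + (7569 + 25132)) = 4/(-265 + 32701) = 4/32436 = (1/32436)*4 = 1/8109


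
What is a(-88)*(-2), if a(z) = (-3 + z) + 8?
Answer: 166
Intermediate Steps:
a(z) = 5 + z
a(-88)*(-2) = (5 - 88)*(-2) = -83*(-2) = 166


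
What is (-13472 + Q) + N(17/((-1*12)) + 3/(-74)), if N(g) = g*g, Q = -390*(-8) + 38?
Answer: -2032842095/197136 ≈ -10312.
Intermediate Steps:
Q = 3158 (Q = -78*(-40) + 38 = 3120 + 38 = 3158)
N(g) = g²
(-13472 + Q) + N(17/((-1*12)) + 3/(-74)) = (-13472 + 3158) + (17/((-1*12)) + 3/(-74))² = -10314 + (17/(-12) + 3*(-1/74))² = -10314 + (17*(-1/12) - 3/74)² = -10314 + (-17/12 - 3/74)² = -10314 + (-647/444)² = -10314 + 418609/197136 = -2032842095/197136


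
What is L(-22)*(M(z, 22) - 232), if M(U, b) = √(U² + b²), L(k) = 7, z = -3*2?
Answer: -1624 + 14*√130 ≈ -1464.4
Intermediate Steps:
z = -6
L(-22)*(M(z, 22) - 232) = 7*(√((-6)² + 22²) - 232) = 7*(√(36 + 484) - 232) = 7*(√520 - 232) = 7*(2*√130 - 232) = 7*(-232 + 2*√130) = -1624 + 14*√130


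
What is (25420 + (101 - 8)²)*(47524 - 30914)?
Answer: 565886090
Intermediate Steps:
(25420 + (101 - 8)²)*(47524 - 30914) = (25420 + 93²)*16610 = (25420 + 8649)*16610 = 34069*16610 = 565886090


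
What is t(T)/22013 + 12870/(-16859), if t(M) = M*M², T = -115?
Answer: -25923738935/371117167 ≈ -69.853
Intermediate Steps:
t(M) = M³
t(T)/22013 + 12870/(-16859) = (-115)³/22013 + 12870/(-16859) = -1520875*1/22013 + 12870*(-1/16859) = -1520875/22013 - 12870/16859 = -25923738935/371117167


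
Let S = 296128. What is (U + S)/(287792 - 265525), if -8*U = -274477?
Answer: 377643/25448 ≈ 14.840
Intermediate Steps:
U = 274477/8 (U = -⅛*(-274477) = 274477/8 ≈ 34310.)
(U + S)/(287792 - 265525) = (274477/8 + 296128)/(287792 - 265525) = (2643501/8)/22267 = (2643501/8)*(1/22267) = 377643/25448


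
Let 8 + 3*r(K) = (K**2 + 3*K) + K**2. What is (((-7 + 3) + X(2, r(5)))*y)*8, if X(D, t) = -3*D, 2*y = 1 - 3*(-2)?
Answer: -280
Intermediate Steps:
r(K) = -8/3 + K + 2*K**2/3 (r(K) = -8/3 + ((K**2 + 3*K) + K**2)/3 = -8/3 + (2*K**2 + 3*K)/3 = -8/3 + (K + 2*K**2/3) = -8/3 + K + 2*K**2/3)
y = 7/2 (y = (1 - 3*(-2))/2 = (1 + 6)/2 = (1/2)*7 = 7/2 ≈ 3.5000)
(((-7 + 3) + X(2, r(5)))*y)*8 = (((-7 + 3) - 3*2)*(7/2))*8 = ((-4 - 6)*(7/2))*8 = -10*7/2*8 = -35*8 = -280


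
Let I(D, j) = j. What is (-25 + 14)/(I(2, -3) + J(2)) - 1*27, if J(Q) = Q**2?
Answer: -38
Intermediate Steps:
(-25 + 14)/(I(2, -3) + J(2)) - 1*27 = (-25 + 14)/(-3 + 2**2) - 1*27 = -11/(-3 + 4) - 27 = -11/1 - 27 = -11*1 - 27 = -11 - 27 = -38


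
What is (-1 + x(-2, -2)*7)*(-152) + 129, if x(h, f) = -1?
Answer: 1345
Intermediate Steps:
(-1 + x(-2, -2)*7)*(-152) + 129 = (-1 - 1*7)*(-152) + 129 = (-1 - 7)*(-152) + 129 = -8*(-152) + 129 = 1216 + 129 = 1345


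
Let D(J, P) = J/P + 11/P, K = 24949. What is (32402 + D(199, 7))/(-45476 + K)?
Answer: -32432/20527 ≈ -1.5800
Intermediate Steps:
D(J, P) = 11/P + J/P
(32402 + D(199, 7))/(-45476 + K) = (32402 + (11 + 199)/7)/(-45476 + 24949) = (32402 + (1/7)*210)/(-20527) = (32402 + 30)*(-1/20527) = 32432*(-1/20527) = -32432/20527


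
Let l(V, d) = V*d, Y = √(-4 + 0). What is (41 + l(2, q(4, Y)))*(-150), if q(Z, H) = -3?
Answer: -5250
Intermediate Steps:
Y = 2*I (Y = √(-4) = 2*I ≈ 2.0*I)
(41 + l(2, q(4, Y)))*(-150) = (41 + 2*(-3))*(-150) = (41 - 6)*(-150) = 35*(-150) = -5250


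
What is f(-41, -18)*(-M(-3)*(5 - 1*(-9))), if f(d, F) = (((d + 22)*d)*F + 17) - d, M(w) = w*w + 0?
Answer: 1759464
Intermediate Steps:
M(w) = w² (M(w) = w² + 0 = w²)
f(d, F) = 17 - d + F*d*(22 + d) (f(d, F) = (((22 + d)*d)*F + 17) - d = ((d*(22 + d))*F + 17) - d = (F*d*(22 + d) + 17) - d = (17 + F*d*(22 + d)) - d = 17 - d + F*d*(22 + d))
f(-41, -18)*(-M(-3)*(5 - 1*(-9))) = (17 - 1*(-41) - 18*(-41)² + 22*(-18)*(-41))*(-(-3)²*(5 - 1*(-9))) = (17 + 41 - 18*1681 + 16236)*(-9*(5 + 9)) = (17 + 41 - 30258 + 16236)*(-9*14) = -(-13964)*126 = -13964*(-126) = 1759464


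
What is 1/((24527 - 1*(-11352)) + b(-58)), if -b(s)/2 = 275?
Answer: 1/35329 ≈ 2.8305e-5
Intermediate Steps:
b(s) = -550 (b(s) = -2*275 = -550)
1/((24527 - 1*(-11352)) + b(-58)) = 1/((24527 - 1*(-11352)) - 550) = 1/((24527 + 11352) - 550) = 1/(35879 - 550) = 1/35329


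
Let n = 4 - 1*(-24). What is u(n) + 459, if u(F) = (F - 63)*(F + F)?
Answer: -1501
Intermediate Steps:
n = 28 (n = 4 + 24 = 28)
u(F) = 2*F*(-63 + F) (u(F) = (-63 + F)*(2*F) = 2*F*(-63 + F))
u(n) + 459 = 2*28*(-63 + 28) + 459 = 2*28*(-35) + 459 = -1960 + 459 = -1501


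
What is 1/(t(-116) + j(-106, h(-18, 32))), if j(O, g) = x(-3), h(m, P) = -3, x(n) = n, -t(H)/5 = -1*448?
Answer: 1/2237 ≈ 0.00044703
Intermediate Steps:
t(H) = 2240 (t(H) = -(-5)*448 = -5*(-448) = 2240)
j(O, g) = -3
1/(t(-116) + j(-106, h(-18, 32))) = 1/(2240 - 3) = 1/2237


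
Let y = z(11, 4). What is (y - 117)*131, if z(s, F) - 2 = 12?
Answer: -13493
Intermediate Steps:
z(s, F) = 14 (z(s, F) = 2 + 12 = 14)
y = 14
(y - 117)*131 = (14 - 117)*131 = -103*131 = -13493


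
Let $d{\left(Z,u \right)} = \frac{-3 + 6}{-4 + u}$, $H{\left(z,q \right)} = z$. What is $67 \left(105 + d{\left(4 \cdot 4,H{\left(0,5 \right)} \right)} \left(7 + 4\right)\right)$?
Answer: $\frac{25929}{4} \approx 6482.3$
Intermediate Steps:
$d{\left(Z,u \right)} = \frac{3}{-4 + u}$
$67 \left(105 + d{\left(4 \cdot 4,H{\left(0,5 \right)} \right)} \left(7 + 4\right)\right) = 67 \left(105 + \frac{3}{-4 + 0} \left(7 + 4\right)\right) = 67 \left(105 + \frac{3}{-4} \cdot 11\right) = 67 \left(105 + 3 \left(- \frac{1}{4}\right) 11\right) = 67 \left(105 - \frac{33}{4}\right) = 67 \cdot \frac{387}{4} = \frac{25929}{4}$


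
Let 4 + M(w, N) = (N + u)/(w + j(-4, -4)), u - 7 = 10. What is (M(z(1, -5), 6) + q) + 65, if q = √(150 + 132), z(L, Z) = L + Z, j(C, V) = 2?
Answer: 99/2 + √282 ≈ 66.293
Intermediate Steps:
u = 17 (u = 7 + 10 = 17)
q = √282 ≈ 16.793
M(w, N) = -4 + (17 + N)/(2 + w) (M(w, N) = -4 + (N + 17)/(w + 2) = -4 + (17 + N)/(2 + w))
(M(z(1, -5), 6) + q) + 65 = ((9 + 6 - 4*(1 - 5))/(2 + (1 - 5)) + √282) + 65 = ((9 + 6 - 4*(-4))/(2 - 4) + √282) + 65 = ((9 + 6 + 16)/(-2) + √282) + 65 = (-½*31 + √282) + 65 = (-31/2 + √282) + 65 = 99/2 + √282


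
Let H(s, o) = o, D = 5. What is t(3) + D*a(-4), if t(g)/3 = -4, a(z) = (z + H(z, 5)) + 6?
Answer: 23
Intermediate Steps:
a(z) = 11 + z (a(z) = (z + 5) + 6 = (5 + z) + 6 = 11 + z)
t(g) = -12 (t(g) = 3*(-4) = -12)
t(3) + D*a(-4) = -12 + 5*(11 - 4) = -12 + 5*7 = -12 + 35 = 23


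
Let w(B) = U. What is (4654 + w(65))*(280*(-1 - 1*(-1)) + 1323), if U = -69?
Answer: 6065955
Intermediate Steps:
w(B) = -69
(4654 + w(65))*(280*(-1 - 1*(-1)) + 1323) = (4654 - 69)*(280*(-1 - 1*(-1)) + 1323) = 4585*(280*(-1 + 1) + 1323) = 4585*(280*0 + 1323) = 4585*(0 + 1323) = 4585*1323 = 6065955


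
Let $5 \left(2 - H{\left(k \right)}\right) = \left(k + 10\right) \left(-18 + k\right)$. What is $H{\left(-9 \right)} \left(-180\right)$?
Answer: $-1332$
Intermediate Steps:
$H{\left(k \right)} = 2 - \frac{\left(-18 + k\right) \left(10 + k\right)}{5}$ ($H{\left(k \right)} = 2 - \frac{\left(k + 10\right) \left(-18 + k\right)}{5} = 2 - \frac{\left(10 + k\right) \left(-18 + k\right)}{5} = 2 - \frac{\left(-18 + k\right) \left(10 + k\right)}{5}$)
$H{\left(-9 \right)} \left(-180\right) = \left(38 - \frac{\left(-9\right)^{2}}{5} + \frac{8}{5} \left(-9\right)\right) \left(-180\right) = \left(38 - \frac{81}{5} - \frac{72}{5}\right) \left(-180\right) = \frac{37}{5} \left(-180\right) = -1332$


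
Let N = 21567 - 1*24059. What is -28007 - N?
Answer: -25515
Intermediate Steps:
N = -2492 (N = 21567 - 24059 = -2492)
-28007 - N = -28007 - 1*(-2492) = -28007 + 2492 = -25515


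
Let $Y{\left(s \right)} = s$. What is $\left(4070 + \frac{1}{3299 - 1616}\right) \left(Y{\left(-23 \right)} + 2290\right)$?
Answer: $\frac{15528521537}{1683} \approx 9.2267 \cdot 10^{6}$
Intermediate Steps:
$\left(4070 + \frac{1}{3299 - 1616}\right) \left(Y{\left(-23 \right)} + 2290\right) = \left(4070 + \frac{1}{3299 - 1616}\right) \left(-23 + 2290\right) = \left(4070 + \frac{1}{1683}\right) 2267 = \frac{6849811}{1683} \cdot 2267 = \frac{15528521537}{1683}$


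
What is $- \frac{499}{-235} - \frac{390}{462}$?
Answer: $\frac{23148}{18095} \approx 1.2792$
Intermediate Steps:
$- \frac{499}{-235} - \frac{390}{462} = \left(-499\right) \left(- \frac{1}{235}\right) - \frac{65}{77} = \frac{499}{235} - \frac{65}{77} = \frac{23148}{18095}$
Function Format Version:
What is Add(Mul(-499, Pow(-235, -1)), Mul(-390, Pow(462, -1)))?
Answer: Rational(23148, 18095) ≈ 1.2792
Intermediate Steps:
Add(Mul(-499, Pow(-235, -1)), Mul(-390, Pow(462, -1))) = Add(Mul(-499, Rational(-1, 235)), Mul(-390, Rational(1, 462))) = Add(Rational(499, 235), Rational(-65, 77)) = Rational(23148, 18095)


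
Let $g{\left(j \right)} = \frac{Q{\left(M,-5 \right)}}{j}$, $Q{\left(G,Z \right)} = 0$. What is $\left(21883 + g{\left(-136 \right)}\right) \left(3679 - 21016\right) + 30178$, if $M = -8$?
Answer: $-379355393$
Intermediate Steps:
$g{\left(j \right)} = 0$ ($g{\left(j \right)} = \frac{0}{j} = 0$)
$\left(21883 + g{\left(-136 \right)}\right) \left(3679 - 21016\right) + 30178 = \left(21883 + 0\right) \left(3679 - 21016\right) + 30178 = 21883 \left(-17337\right) + 30178 = -379385571 + 30178 = -379355393$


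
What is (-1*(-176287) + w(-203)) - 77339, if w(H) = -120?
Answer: 98828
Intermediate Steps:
(-1*(-176287) + w(-203)) - 77339 = (-1*(-176287) - 120) - 77339 = (176287 - 120) - 77339 = 176167 - 77339 = 98828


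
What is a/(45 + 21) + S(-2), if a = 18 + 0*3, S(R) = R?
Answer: -19/11 ≈ -1.7273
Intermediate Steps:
a = 18 (a = 18 + 0 = 18)
a/(45 + 21) + S(-2) = 18/(45 + 21) - 2 = 18/66 - 2 = 18*(1/66) - 2 = 3/11 - 2 = -19/11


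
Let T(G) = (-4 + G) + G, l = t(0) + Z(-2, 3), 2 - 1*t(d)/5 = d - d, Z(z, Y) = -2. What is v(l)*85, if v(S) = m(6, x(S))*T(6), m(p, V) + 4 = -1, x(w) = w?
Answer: -3400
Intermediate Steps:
m(p, V) = -5 (m(p, V) = -4 - 1 = -5)
t(d) = 10 (t(d) = 10 - 5*(d - d) = 10 - 5*0 = 10 + 0 = 10)
l = 8 (l = 10 - 2 = 8)
T(G) = -4 + 2*G
v(S) = -40 (v(S) = -5*(-4 + 2*6) = -5*(-4 + 12) = -5*8 = -40)
v(l)*85 = -40*85 = -3400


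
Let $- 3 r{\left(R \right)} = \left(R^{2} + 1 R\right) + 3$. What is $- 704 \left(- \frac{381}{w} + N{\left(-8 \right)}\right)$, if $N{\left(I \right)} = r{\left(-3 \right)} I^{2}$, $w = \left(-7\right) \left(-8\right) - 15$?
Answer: $\frac{5810112}{41} \approx 1.4171 \cdot 10^{5}$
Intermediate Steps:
$w = 41$ ($w = 56 - 15 = 41$)
$r{\left(R \right)} = -1 - \frac{R}{3} - \frac{R^{2}}{3}$ ($r{\left(R \right)} = - \frac{\left(R^{2} + 1 R\right) + 3}{3} = - \frac{\left(R^{2} + R\right) + 3}{3} = - \frac{\left(R + R^{2}\right) + 3}{3} = - \frac{3 + R + R^{2}}{3} = -1 - \frac{R}{3} - \frac{R^{2}}{3}$)
$N{\left(I \right)} = - 3 I^{2}$ ($N{\left(I \right)} = \left(-1 - -1 - \frac{\left(-3\right)^{2}}{3}\right) I^{2} = \left(-1 + 1 - 3\right) I^{2} = - 3 I^{2}$)
$- 704 \left(- \frac{381}{w} + N{\left(-8 \right)}\right) = - 704 \left(- \frac{381}{41} - 3 \left(-8\right)^{2}\right) = - 704 \left(\left(-381\right) \frac{1}{41} - 192\right) = - 704 \left(- \frac{381}{41} - 192\right) = \left(-704\right) \left(- \frac{8253}{41}\right) = \frac{5810112}{41}$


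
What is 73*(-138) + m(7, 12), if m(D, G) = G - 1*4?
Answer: -10066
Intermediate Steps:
m(D, G) = -4 + G (m(D, G) = G - 4 = -4 + G)
73*(-138) + m(7, 12) = 73*(-138) + (-4 + 12) = -10074 + 8 = -10066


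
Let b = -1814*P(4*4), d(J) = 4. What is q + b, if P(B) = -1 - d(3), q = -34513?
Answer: -25443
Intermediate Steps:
P(B) = -5 (P(B) = -1 - 1*4 = -1 - 4 = -5)
b = 9070 (b = -1814*(-5) = 9070)
q + b = -34513 + 9070 = -25443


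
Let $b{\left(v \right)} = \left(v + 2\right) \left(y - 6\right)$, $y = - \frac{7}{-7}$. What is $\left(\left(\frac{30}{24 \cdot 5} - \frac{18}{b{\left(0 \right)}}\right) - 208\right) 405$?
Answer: $- \frac{333639}{4} \approx -83410.0$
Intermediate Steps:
$y = 1$ ($y = \left(-7\right) \left(- \frac{1}{7}\right) = 1$)
$b{\left(v \right)} = -10 - 5 v$ ($b{\left(v \right)} = \left(v + 2\right) \left(1 - 6\right) = \left(2 + v\right) \left(-5\right) = -10 - 5 v$)
$\left(\left(\frac{30}{24 \cdot 5} - \frac{18}{b{\left(0 \right)}}\right) - 208\right) 405 = \left(\left(\frac{30}{24 \cdot 5} - \frac{18}{-10 - 0}\right) - 208\right) 405 = \left(\left(\frac{30}{120} - \frac{18}{-10 + 0}\right) - 208\right) 405 = \left(\left(30 \cdot \frac{1}{120} - \frac{18}{-10}\right) - 208\right) 405 = \left(\left(\frac{1}{4} - - \frac{9}{5}\right) - 208\right) 405 = \left(\left(\frac{1}{4} + \frac{9}{5}\right) - 208\right) 405 = \left(\frac{41}{20} - 208\right) 405 = \left(- \frac{4119}{20}\right) 405 = - \frac{333639}{4}$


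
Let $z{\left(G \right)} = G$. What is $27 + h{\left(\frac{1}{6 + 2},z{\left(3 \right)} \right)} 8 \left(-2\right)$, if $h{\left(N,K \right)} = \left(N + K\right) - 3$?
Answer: $25$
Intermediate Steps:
$h{\left(N,K \right)} = -3 + K + N$ ($h{\left(N,K \right)} = \left(K + N\right) - 3 = -3 + K + N$)
$27 + h{\left(\frac{1}{6 + 2},z{\left(3 \right)} \right)} 8 \left(-2\right) = 27 + \left(-3 + 3 + \frac{1}{6 + 2}\right) 8 \left(-2\right) = 27 + \left(-3 + 3 + \frac{1}{8}\right) \left(-16\right) = 27 + \frac{1}{8} \left(-16\right) = 27 - 2 = 25$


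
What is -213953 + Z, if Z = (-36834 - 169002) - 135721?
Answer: -555510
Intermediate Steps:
Z = -341557 (Z = -205836 - 135721 = -341557)
-213953 + Z = -213953 - 341557 = -555510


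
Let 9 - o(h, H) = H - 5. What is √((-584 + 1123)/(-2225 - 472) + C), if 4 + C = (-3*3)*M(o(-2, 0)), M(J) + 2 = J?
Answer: I*√816120291/2697 ≈ 10.592*I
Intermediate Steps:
o(h, H) = 14 - H (o(h, H) = 9 - (H - 5) = 9 - (-5 + H) = 9 + (5 - H) = 14 - H)
M(J) = -2 + J
C = -112 (C = -4 + (-3*3)*(-2 + (14 - 1*0)) = -4 - 9*(-2 + (14 + 0)) = -4 - 9*(-2 + 14) = -4 - 9*12 = -4 - 108 = -112)
√((-584 + 1123)/(-2225 - 472) + C) = √((-584 + 1123)/(-2225 - 472) - 112) = √(539/(-2697) - 112) = √(539*(-1/2697) - 112) = √(-539/2697 - 112) = √(-302603/2697) = I*√816120291/2697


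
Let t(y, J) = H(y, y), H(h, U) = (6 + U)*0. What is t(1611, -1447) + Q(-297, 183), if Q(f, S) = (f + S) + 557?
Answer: 443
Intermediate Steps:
H(h, U) = 0
t(y, J) = 0
Q(f, S) = 557 + S + f (Q(f, S) = (S + f) + 557 = 557 + S + f)
t(1611, -1447) + Q(-297, 183) = 0 + (557 + 183 - 297) = 0 + 443 = 443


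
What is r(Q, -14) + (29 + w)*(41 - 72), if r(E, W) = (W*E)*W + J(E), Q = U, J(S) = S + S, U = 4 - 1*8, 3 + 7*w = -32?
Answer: -1536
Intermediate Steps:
w = -5 (w = -3/7 + (⅐)*(-32) = -3/7 - 32/7 = -5)
U = -4 (U = 4 - 8 = -4)
J(S) = 2*S
Q = -4
r(E, W) = 2*E + E*W² (r(E, W) = (W*E)*W + 2*E = (E*W)*W + 2*E = E*W² + 2*E = 2*E + E*W²)
r(Q, -14) + (29 + w)*(41 - 72) = -4*(2 + (-14)²) + (29 - 5)*(41 - 72) = -4*(2 + 196) + 24*(-31) = -4*198 - 744 = -792 - 744 = -1536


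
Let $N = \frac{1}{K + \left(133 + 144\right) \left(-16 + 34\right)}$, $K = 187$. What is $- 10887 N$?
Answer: $- \frac{10887}{5173} \approx -2.1046$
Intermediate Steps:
$N = \frac{1}{5173}$ ($N = \frac{1}{187 + \left(133 + 144\right) \left(-16 + 34\right)} = \frac{1}{187 + 277 \cdot 18} = \frac{1}{187 + 4986} = \frac{1}{5173} \approx 0.00019331$)
$- 10887 N = \left(-10887\right) \frac{1}{5173} = - \frac{10887}{5173}$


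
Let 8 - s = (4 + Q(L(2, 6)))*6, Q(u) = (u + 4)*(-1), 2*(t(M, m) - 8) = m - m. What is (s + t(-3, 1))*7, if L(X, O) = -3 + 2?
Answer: 70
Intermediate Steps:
L(X, O) = -1
t(M, m) = 8 (t(M, m) = 8 + (m - m)/2 = 8 + (½)*0 = 8 + 0 = 8)
Q(u) = -4 - u (Q(u) = (4 + u)*(-1) = -4 - u)
s = 2 (s = 8 - (4 + (-4 - 1*(-1)))*6 = 8 - (4 + (-4 + 1))*6 = 8 - (4 - 3)*6 = 8 - 6 = 2)
(s + t(-3, 1))*7 = (2 + 8)*7 = 10*7 = 70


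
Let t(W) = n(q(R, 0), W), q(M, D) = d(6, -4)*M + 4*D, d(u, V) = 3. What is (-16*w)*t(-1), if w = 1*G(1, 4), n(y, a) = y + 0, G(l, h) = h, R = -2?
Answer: 384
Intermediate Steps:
q(M, D) = 3*M + 4*D
n(y, a) = y
t(W) = -6 (t(W) = 3*(-2) + 4*0 = -6 + 0 = -6)
w = 4 (w = 1*4 = 4)
(-16*w)*t(-1) = -16*4*(-6) = -64*(-6) = 384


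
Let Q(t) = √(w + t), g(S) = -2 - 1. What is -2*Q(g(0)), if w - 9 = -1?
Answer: -2*√5 ≈ -4.4721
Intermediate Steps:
w = 8 (w = 9 - 1 = 8)
g(S) = -3
Q(t) = √(8 + t)
-2*Q(g(0)) = -2*√(8 - 3) = -2*√5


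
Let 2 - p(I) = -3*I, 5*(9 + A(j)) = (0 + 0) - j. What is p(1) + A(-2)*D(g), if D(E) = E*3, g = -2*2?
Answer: 541/5 ≈ 108.20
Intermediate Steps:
A(j) = -9 - j/5 (A(j) = -9 + ((0 + 0) - j)/5 = -9 + (0 - j)/5 = -9 + (-j)/5 = -9 - j/5)
g = -4
p(I) = 2 + 3*I (p(I) = 2 - (-3)*I = 2 + 3*I)
D(E) = 3*E
p(1) + A(-2)*D(g) = (2 + 3*1) + (-9 - ⅕*(-2))*(3*(-4)) = (2 + 3) + (-9 + ⅖)*(-12) = 5 - 43/5*(-12) = 5 + 516/5 = 541/5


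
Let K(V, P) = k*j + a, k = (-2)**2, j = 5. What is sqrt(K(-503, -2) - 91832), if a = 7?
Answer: I*sqrt(91805) ≈ 302.99*I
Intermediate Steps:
k = 4
K(V, P) = 27 (K(V, P) = 4*5 + 7 = 20 + 7 = 27)
sqrt(K(-503, -2) - 91832) = sqrt(27 - 91832) = sqrt(-91805) = I*sqrt(91805)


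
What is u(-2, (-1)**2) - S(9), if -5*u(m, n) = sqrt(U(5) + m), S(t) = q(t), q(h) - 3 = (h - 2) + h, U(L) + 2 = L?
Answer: -96/5 ≈ -19.200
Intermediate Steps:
U(L) = -2 + L
q(h) = 1 + 2*h (q(h) = 3 + ((h - 2) + h) = 3 + ((-2 + h) + h) = 3 + (-2 + 2*h) = 1 + 2*h)
S(t) = 1 + 2*t
u(m, n) = -sqrt(3 + m)/5 (u(m, n) = -sqrt((-2 + 5) + m)/5 = -sqrt(3 + m)/5)
u(-2, (-1)**2) - S(9) = -sqrt(3 - 2)/5 - (1 + 2*9) = -sqrt(1)/5 - (1 + 18) = -1/5*1 - 1*19 = -1/5 - 19 = -96/5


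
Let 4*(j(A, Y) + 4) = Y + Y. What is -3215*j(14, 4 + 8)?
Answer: -6430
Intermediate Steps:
j(A, Y) = -4 + Y/2 (j(A, Y) = -4 + (Y + Y)/4 = -4 + (2*Y)/4 = -4 + Y/2)
-3215*j(14, 4 + 8) = -3215*(-4 + (4 + 8)/2) = -3215*(-4 + (1/2)*12) = -3215*(-4 + 6) = -3215*2 = -6430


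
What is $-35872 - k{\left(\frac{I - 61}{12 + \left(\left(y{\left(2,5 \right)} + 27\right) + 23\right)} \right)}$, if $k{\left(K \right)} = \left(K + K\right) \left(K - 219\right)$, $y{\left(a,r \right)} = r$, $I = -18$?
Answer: $- \frac{163360224}{4489} \approx -36391.0$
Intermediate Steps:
$k{\left(K \right)} = 2 K \left(-219 + K\right)$
$-35872 - k{\left(\frac{I - 61}{12 + \left(\left(y{\left(2,5 \right)} + 27\right) + 23\right)} \right)} = -35872 - 2 \frac{-18 - 61}{12 + \left(\left(5 + 27\right) + 23\right)} \left(-219 + \frac{-18 - 61}{12 + \left(\left(5 + 27\right) + 23\right)}\right) = -35872 - 2 \left(- \frac{79}{12 + \left(32 + 23\right)}\right) \left(-219 - \frac{79}{12 + \left(32 + 23\right)}\right) = -35872 - 2 \left(- \frac{79}{12 + 55}\right) \left(-219 - \frac{79}{12 + 55}\right) = -35872 - 2 \left(- \frac{79}{67}\right) \left(-219 - \frac{79}{67}\right) = -35872 - 2 \left(- \frac{79}{67}\right) \left(- \frac{14752}{67}\right) = -35872 - \frac{2330816}{4489} = - \frac{163360224}{4489}$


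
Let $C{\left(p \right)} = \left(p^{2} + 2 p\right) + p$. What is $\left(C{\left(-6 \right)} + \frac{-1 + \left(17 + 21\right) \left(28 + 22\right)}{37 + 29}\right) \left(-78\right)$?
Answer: $- \frac{40131}{11} \approx -3648.3$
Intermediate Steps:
$C{\left(p \right)} = p^{2} + 3 p$
$\left(C{\left(-6 \right)} + \frac{-1 + \left(17 + 21\right) \left(28 + 22\right)}{37 + 29}\right) \left(-78\right) = \left(- 6 \left(3 - 6\right) + \frac{-1 + \left(17 + 21\right) \left(28 + 22\right)}{37 + 29}\right) \left(-78\right) = \left(\left(-6\right) \left(-3\right) + \frac{-1 + 38 \cdot 50}{66}\right) \left(-78\right) = \left(18 + \left(-1 + 1900\right) \frac{1}{66}\right) \left(-78\right) = \left(18 + 1899 \cdot \frac{1}{66}\right) \left(-78\right) = \left(18 + \frac{633}{22}\right) \left(-78\right) = \frac{1029}{22} \left(-78\right) = - \frac{40131}{11}$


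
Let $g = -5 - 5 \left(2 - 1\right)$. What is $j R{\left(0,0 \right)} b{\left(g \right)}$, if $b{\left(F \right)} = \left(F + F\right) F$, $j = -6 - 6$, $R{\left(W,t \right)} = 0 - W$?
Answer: $0$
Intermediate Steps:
$R{\left(W,t \right)} = - W$
$g = -10$ ($g = -5 - 5 \left(2 - 1\right) = -5 - 5 = -10$)
$j = -12$
$b{\left(F \right)} = 2 F^{2}$ ($b{\left(F \right)} = 2 F F = 2 F^{2}$)
$j R{\left(0,0 \right)} b{\left(g \right)} = - 12 \left(\left(-1\right) 0\right) 2 \left(-10\right)^{2} = \left(-12\right) 0 \cdot 2 \cdot 100 = 0 \cdot 200 = 0$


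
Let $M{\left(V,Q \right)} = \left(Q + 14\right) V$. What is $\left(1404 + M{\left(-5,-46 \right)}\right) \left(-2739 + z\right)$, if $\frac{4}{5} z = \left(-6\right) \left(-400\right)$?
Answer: $408204$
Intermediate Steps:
$M{\left(V,Q \right)} = V \left(14 + Q\right)$ ($M{\left(V,Q \right)} = \left(14 + Q\right) V = V \left(14 + Q\right)$)
$z = 3000$ ($z = \frac{5 \left(\left(-6\right) \left(-400\right)\right)}{4} = \frac{5}{4} \cdot 2400 = 3000$)
$\left(1404 + M{\left(-5,-46 \right)}\right) \left(-2739 + z\right) = \left(1404 - 5 \left(14 - 46\right)\right) \left(-2739 + 3000\right) = \left(1404 - -160\right) 261 = \left(1404 + 160\right) 261 = 1564 \cdot 261 = 408204$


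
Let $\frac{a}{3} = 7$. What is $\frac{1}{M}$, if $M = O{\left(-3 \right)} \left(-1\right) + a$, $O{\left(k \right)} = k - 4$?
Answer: $\frac{1}{28} \approx 0.035714$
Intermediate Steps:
$a = 21$ ($a = 3 \cdot 7 = 21$)
$O{\left(k \right)} = -4 + k$
$M = 28$ ($M = \left(-4 - 3\right) \left(-1\right) + 21 = \left(-7\right) \left(-1\right) + 21 = 7 + 21 = 28$)
$\frac{1}{M} = \frac{1}{28}$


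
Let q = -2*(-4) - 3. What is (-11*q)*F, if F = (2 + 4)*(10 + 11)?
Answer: -6930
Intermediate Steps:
F = 126 (F = 6*21 = 126)
q = 5 (q = 8 - 3 = 5)
(-11*q)*F = -11*5*126 = -55*126 = -6930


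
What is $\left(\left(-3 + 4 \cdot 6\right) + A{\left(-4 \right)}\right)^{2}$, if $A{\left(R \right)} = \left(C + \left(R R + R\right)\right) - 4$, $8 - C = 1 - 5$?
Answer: $1681$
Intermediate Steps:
$C = 12$ ($C = 8 - \left(1 - 5\right) = 8 - -4 = 8 + 4 = 12$)
$A{\left(R \right)} = 8 + R + R^{2}$ ($A{\left(R \right)} = \left(12 + \left(R R + R\right)\right) - 4 = \left(12 + \left(R^{2} + R\right)\right) - 4 = \left(12 + \left(R + R^{2}\right)\right) - 4 = \left(12 + R + R^{2}\right) - 4 = 8 + R + R^{2}$)
$\left(\left(-3 + 4 \cdot 6\right) + A{\left(-4 \right)}\right)^{2} = \left(\left(-3 + 4 \cdot 6\right) + \left(8 - 4 + \left(-4\right)^{2}\right)\right)^{2} = \left(\left(-3 + 24\right) + \left(8 - 4 + 16\right)\right)^{2} = \left(21 + 20\right)^{2} = 41^{2} = 1681$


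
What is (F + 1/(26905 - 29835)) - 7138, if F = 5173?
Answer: -5757451/2930 ≈ -1965.0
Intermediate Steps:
(F + 1/(26905 - 29835)) - 7138 = (5173 + 1/(26905 - 29835)) - 7138 = (5173 + 1/(-2930)) - 7138 = (5173 - 1/2930) - 7138 = 15156889/2930 - 7138 = -5757451/2930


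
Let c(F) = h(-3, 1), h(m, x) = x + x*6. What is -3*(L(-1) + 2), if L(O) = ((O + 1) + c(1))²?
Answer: -153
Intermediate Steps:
h(m, x) = 7*x (h(m, x) = x + 6*x = 7*x)
c(F) = 7 (c(F) = 7*1 = 7)
L(O) = (8 + O)² (L(O) = ((O + 1) + 7)² = ((1 + O) + 7)² = (8 + O)²)
-3*(L(-1) + 2) = -3*((8 - 1)² + 2) = -3*(7² + 2) = -3*(49 + 2) = -3*51 = -153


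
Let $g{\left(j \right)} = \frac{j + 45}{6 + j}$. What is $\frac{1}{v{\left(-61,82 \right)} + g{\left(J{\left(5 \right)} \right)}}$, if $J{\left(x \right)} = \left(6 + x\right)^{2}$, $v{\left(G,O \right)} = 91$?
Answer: $\frac{127}{11723} \approx 0.010833$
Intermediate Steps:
$g{\left(j \right)} = \frac{45 + j}{6 + j}$
$\frac{1}{v{\left(-61,82 \right)} + g{\left(J{\left(5 \right)} \right)}} = \frac{1}{91 + \frac{45 + \left(6 + 5\right)^{2}}{6 + \left(6 + 5\right)^{2}}} = \frac{1}{91 + \frac{45 + 11^{2}}{6 + 11^{2}}} = \frac{1}{91 + \frac{45 + 121}{6 + 121}} = \frac{1}{91 + \frac{1}{127} \cdot 166} = \frac{1}{91 + \frac{166}{127}} = \frac{1}{\frac{11723}{127}} = \frac{127}{11723}$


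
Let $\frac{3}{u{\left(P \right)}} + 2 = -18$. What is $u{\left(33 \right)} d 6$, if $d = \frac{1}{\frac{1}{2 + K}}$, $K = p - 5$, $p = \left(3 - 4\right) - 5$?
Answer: $\frac{81}{10} \approx 8.1$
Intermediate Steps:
$u{\left(P \right)} = - \frac{3}{20}$ ($u{\left(P \right)} = \frac{3}{-2 - 18} = \frac{3}{-20} = 3 \left(- \frac{1}{20}\right) = - \frac{3}{20}$)
$p = -6$ ($p = -1 - 5 = -6$)
$K = -11$ ($K = -6 - 5 = -11$)
$d = -9$ ($d = \frac{1}{\frac{1}{2 - 11}} = \frac{1}{\frac{1}{-9}} = \frac{1}{- \frac{1}{9}} = -9$)
$u{\left(33 \right)} d 6 = - \frac{3 \left(\left(-9\right) 6\right)}{20} = \left(- \frac{3}{20}\right) \left(-54\right) = \frac{81}{10}$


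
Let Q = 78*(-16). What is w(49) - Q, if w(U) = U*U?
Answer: 3649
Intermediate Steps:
w(U) = U**2
Q = -1248
w(49) - Q = 49**2 - 1*(-1248) = 2401 + 1248 = 3649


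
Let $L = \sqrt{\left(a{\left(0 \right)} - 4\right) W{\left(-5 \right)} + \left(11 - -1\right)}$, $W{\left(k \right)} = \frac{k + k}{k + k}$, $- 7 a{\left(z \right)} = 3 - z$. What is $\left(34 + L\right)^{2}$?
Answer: $\frac{\left(238 + \sqrt{371}\right)^{2}}{49} \approx 1350.7$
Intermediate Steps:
$a{\left(z \right)} = - \frac{3}{7} + \frac{z}{7}$ ($a{\left(z \right)} = - \frac{3 - z}{7} = - \frac{3}{7} + \frac{z}{7}$)
$W{\left(k \right)} = 1$ ($W{\left(k \right)} = \frac{2 k}{2 k} = 2 k \frac{1}{2 k} = 1$)
$L = \frac{\sqrt{371}}{7}$ ($L = \sqrt{\left(\left(- \frac{3}{7} + \frac{1}{7} \cdot 0\right) - 4\right) 1 + \left(11 - -1\right)} = \sqrt{\left(\left(- \frac{3}{7} + 0\right) - 4\right) 1 + \left(11 + 1\right)} = \sqrt{\left(- \frac{3}{7} - 4\right) 1 + 12} = \sqrt{\left(- \frac{31}{7}\right) 1 + 12} = \sqrt{- \frac{31}{7} + 12} = \sqrt{\frac{53}{7}} = \frac{\sqrt{371}}{7} \approx 2.7516$)
$\left(34 + L\right)^{2} = \left(34 + \frac{\sqrt{371}}{7}\right)^{2}$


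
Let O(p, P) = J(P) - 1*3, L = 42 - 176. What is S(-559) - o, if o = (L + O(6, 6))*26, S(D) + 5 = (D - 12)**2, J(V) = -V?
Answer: 329754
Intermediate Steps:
S(D) = -5 + (-12 + D)**2 (S(D) = -5 + (D - 12)**2 = -5 + (-12 + D)**2)
L = -134
O(p, P) = -3 - P (O(p, P) = -P - 1*3 = -P - 3 = -3 - P)
o = -3718 (o = (-134 + (-3 - 1*6))*26 = (-134 + (-3 - 6))*26 = (-134 - 9)*26 = -143*26 = -3718)
S(-559) - o = (-5 + (-12 - 559)**2) - 1*(-3718) = (-5 + (-571)**2) + 3718 = (-5 + 326041) + 3718 = 326036 + 3718 = 329754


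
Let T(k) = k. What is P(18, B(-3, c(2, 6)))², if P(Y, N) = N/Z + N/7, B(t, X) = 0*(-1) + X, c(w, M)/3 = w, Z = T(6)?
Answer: 169/49 ≈ 3.4490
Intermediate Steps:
Z = 6
c(w, M) = 3*w
B(t, X) = X (B(t, X) = 0 + X = X)
P(Y, N) = 13*N/42 (P(Y, N) = N/6 + N/7 = 13*N/42)
P(18, B(-3, c(2, 6)))² = (13*(3*2)/42)² = ((13/42)*6)² = (13/7)² = 169/49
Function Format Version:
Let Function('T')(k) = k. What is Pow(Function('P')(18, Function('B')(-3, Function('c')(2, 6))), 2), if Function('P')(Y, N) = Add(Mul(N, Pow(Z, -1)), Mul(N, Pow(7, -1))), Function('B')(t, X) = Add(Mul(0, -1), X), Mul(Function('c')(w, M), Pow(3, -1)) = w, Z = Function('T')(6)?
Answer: Rational(169, 49) ≈ 3.4490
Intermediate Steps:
Z = 6
Function('c')(w, M) = Mul(3, w)
Function('B')(t, X) = X (Function('B')(t, X) = Add(0, X) = X)
Function('P')(Y, N) = Mul(Rational(13, 42), N) (Function('P')(Y, N) = Add(Mul(N, Pow(6, -1)), Mul(N, Pow(7, -1))) = Add(Mul(N, Rational(1, 6)), Mul(N, Rational(1, 7))) = Add(Mul(Rational(1, 6), N), Mul(Rational(1, 7), N)) = Mul(Rational(13, 42), N))
Pow(Function('P')(18, Function('B')(-3, Function('c')(2, 6))), 2) = Pow(Mul(Rational(13, 42), Mul(3, 2)), 2) = Pow(Mul(Rational(13, 42), 6), 2) = Pow(Rational(13, 7), 2) = Rational(169, 49)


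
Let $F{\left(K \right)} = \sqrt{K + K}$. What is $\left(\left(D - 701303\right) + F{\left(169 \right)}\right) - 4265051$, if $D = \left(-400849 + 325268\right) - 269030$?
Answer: $-5310965 + 13 \sqrt{2} \approx -5.3109 \cdot 10^{6}$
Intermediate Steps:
$F{\left(K \right)} = \sqrt{2} \sqrt{K}$ ($F{\left(K \right)} = \sqrt{2 K} = \sqrt{2} \sqrt{K}$)
$D = -344611$ ($D = -75581 - 269030 = -344611$)
$\left(\left(D - 701303\right) + F{\left(169 \right)}\right) - 4265051 = \left(\left(-344611 - 701303\right) + \sqrt{2} \sqrt{169}\right) - 4265051 = \left(-1045914 + \sqrt{2} \cdot 13\right) - 4265051 = \left(-1045914 + 13 \sqrt{2}\right) - 4265051 = -5310965 + 13 \sqrt{2}$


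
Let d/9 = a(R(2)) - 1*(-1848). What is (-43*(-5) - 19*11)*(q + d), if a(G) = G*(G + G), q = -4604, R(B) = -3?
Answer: 73140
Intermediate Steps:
a(G) = 2*G² (a(G) = G*(2*G) = 2*G²)
d = 16794 (d = 9*(2*(-3)² - 1*(-1848)) = 9*(2*9 + 1848) = 9*(18 + 1848) = 9*1866 = 16794)
(-43*(-5) - 19*11)*(q + d) = (-43*(-5) - 19*11)*(-4604 + 16794) = (215 - 209)*12190 = 6*12190 = 73140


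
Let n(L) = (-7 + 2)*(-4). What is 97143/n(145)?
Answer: 97143/20 ≈ 4857.1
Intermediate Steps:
n(L) = 20 (n(L) = -5*(-4) = 20)
97143/n(145) = 97143/20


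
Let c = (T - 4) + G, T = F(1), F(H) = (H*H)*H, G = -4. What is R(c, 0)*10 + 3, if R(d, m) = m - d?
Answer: 73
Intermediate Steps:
F(H) = H³ (F(H) = H²*H = H³)
T = 1 (T = 1³ = 1)
c = -7 (c = (1 - 4) - 4 = -3 - 4 = -7)
R(c, 0)*10 + 3 = (0 - 1*(-7))*10 + 3 = (0 + 7)*10 + 3 = 7*10 + 3 = 70 + 3 = 73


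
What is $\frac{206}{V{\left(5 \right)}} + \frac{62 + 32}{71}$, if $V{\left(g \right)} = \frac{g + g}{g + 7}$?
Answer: $\frac{88226}{355} \approx 248.52$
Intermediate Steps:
$V{\left(g \right)} = \frac{2 g}{7 + g}$
$\frac{206}{V{\left(5 \right)}} + \frac{62 + 32}{71} = \frac{206}{2 \cdot 5 \frac{1}{7 + 5}} + \frac{62 + 32}{71} = \frac{206}{2 \cdot 5 \cdot \frac{1}{12}} + 94 \cdot \frac{1}{71} = \frac{206}{2 \cdot 5 \cdot \frac{1}{12}} + \frac{94}{71} = \frac{206}{\frac{5}{6}} + \frac{94}{71} = 206 \cdot \frac{6}{5} + \frac{94}{71} = \frac{1236}{5} + \frac{94}{71} = \frac{88226}{355}$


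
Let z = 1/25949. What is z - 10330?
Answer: -268053169/25949 ≈ -10330.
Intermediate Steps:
z = 1/25949 ≈ 3.8537e-5
z - 10330 = 1/25949 - 10330 = -268053169/25949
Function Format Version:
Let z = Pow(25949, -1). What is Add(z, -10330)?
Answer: Rational(-268053169, 25949) ≈ -10330.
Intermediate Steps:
z = Rational(1, 25949) ≈ 3.8537e-5
Add(z, -10330) = Add(Rational(1, 25949), -10330) = Rational(-268053169, 25949)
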